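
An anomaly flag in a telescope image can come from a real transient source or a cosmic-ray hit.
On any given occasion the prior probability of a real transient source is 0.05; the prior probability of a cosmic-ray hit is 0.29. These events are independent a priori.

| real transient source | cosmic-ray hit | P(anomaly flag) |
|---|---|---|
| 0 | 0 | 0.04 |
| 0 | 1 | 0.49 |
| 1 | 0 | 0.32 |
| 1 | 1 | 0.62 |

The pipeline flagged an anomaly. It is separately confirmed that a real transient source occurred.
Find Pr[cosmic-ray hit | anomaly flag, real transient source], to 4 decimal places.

Weight on cosmic-ray hit=true, given the evidence: 0.62×0.29 = 0.179800
Normalizer over all consistent configurations: 0.32×0.71 + 0.62×0.29 = 0.407000
Posterior = 0.179800 / 0.407000 ≈ 0.4418

Pr[cosmic-ray hit | anomaly flag, real transient source] ≈ 0.4418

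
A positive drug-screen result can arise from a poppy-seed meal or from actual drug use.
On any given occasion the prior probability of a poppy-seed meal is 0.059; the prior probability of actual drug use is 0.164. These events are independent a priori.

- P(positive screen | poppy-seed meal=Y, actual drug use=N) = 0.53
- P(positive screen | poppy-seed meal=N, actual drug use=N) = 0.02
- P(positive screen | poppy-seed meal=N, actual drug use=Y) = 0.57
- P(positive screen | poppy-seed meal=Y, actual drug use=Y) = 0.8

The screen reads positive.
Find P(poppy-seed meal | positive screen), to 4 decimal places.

P(positive screen) = 0.02·0.941·0.836 + 0.57·0.941·0.164 + 0.53·0.059·0.836 + 0.8·0.059·0.164 = 0.015734 + 0.087965 + 0.026142 + 0.007741 = 0.137582
Of this, 0.033883 comes from 0.026142 + 0.007741 (the poppy-seed meal=true cases).
So P(poppy-seed meal | positive screen) = 0.033883/0.137582 ≈ 0.2463.

P(poppy-seed meal | positive screen) ≈ 0.2463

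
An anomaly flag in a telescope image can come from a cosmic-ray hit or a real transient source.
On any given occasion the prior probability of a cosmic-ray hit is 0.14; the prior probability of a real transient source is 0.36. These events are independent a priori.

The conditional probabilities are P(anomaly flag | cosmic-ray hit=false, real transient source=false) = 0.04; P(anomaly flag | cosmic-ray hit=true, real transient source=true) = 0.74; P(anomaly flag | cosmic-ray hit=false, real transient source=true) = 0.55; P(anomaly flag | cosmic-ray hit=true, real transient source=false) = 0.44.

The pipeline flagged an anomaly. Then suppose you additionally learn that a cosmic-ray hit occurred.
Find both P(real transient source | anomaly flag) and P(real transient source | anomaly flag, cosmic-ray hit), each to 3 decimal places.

P(real transient source | anomaly flag) ≈ 0.772; P(real transient source | anomaly flag, cosmic-ray hit) ≈ 0.486

P(anomaly flag) = 0.04·0.86·0.64 + 0.55·0.86·0.36 + 0.44·0.14·0.64 + 0.74·0.14·0.36 = 0.022016 + 0.170280 + 0.039424 + 0.037296 = 0.269016
Restricting to configurations with real transient source present: 0.170280 + 0.037296 = 0.207576.
P(real transient source | anomaly flag) = 0.207576 / 0.269016 ≈ 0.772

Now condition on the additional information:
Weight on real transient source=true, given the evidence: 0.74*0.36 = 0.266400
The normalizing constant is 0.44*0.64 + 0.74*0.36 = 0.548000
P(real transient source | anomaly flag, cosmic-ray hit) = 0.266400/0.548000 ≈ 0.486
The drop from 0.772 to 0.486 is the explaining-away (discounting) effect.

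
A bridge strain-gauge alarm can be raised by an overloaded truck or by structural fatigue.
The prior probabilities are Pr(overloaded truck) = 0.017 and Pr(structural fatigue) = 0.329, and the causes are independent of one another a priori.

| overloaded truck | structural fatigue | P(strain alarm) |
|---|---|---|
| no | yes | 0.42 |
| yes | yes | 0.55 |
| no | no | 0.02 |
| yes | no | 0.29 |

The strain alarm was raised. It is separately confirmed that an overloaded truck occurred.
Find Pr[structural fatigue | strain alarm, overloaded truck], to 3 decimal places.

Pr[structural fatigue | strain alarm, overloaded truck] ≈ 0.482

P(strain alarm | overloaded truck) = 0.29*0.671 + 0.55*0.329 = 0.194590 + 0.180950 = 0.375540
The structural fatigue-present share is 0.55*0.329 = 0.180950.
Hence the posterior is 0.180950/0.375540 ≈ 0.482.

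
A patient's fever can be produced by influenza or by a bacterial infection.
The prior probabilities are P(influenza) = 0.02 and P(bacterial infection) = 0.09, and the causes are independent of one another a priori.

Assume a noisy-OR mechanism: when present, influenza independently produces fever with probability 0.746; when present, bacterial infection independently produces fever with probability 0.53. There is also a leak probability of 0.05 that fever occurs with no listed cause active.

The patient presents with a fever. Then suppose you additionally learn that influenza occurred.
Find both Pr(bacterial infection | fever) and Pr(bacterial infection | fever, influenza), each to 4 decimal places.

Pr(bacterial infection | fever) ≈ 0.4633; Pr(bacterial infection | fever, influenza) ≈ 0.1036

Under noisy-OR, P(fever | causes) = 1 − (1−0.05)·∏(1−qᵢ) over the active causes.
Sum P(fever|·) weighted by the priors over the 4 (influenza, bacterial infection) configurations:
  P(fever) = 0.05·0.98·0.91 + 0.5535·0.98·0.09 + 0.7587·0.02·0.91 + 0.886589·0.02·0.09
        = 0.044590 + 0.048819 + 0.013808 + 0.001596 = 0.108813
Keeping only the bacterial infection-present terms gives 0.050415, so
  P(bacterial infection | fever) = 0.050415 / 0.108813 ≈ 0.4633

Now also conditioning on influenza=true:
Weight on bacterial infection=true, given the evidence: 0.886589·0.09 = 0.079793
The normalizing constant is 0.7587·0.91 + 0.886589·0.09 = 0.770210
P(bacterial infection | fever, influenza) = 0.079793/0.770210 ≈ 0.1036
This is intercausal reasoning (explaining away): once influenza accounts for the fever, bacterial infection becomes less likely.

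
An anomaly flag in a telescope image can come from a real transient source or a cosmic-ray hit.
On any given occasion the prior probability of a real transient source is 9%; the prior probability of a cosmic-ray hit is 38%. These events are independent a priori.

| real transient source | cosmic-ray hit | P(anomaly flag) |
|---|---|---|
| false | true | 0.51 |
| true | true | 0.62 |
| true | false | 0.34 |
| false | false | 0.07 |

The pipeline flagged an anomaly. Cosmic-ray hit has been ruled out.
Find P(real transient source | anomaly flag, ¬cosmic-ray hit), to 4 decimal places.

P(anomaly flag | ¬cosmic-ray hit) = 0.07·0.91 + 0.34·0.09 = 0.063700 + 0.030600 = 0.094300
The real transient source-present share is 0.34·0.09 = 0.030600.
Hence the posterior is 0.030600/0.094300 ≈ 0.3245.

P(real transient source | anomaly flag, ¬cosmic-ray hit) ≈ 0.3245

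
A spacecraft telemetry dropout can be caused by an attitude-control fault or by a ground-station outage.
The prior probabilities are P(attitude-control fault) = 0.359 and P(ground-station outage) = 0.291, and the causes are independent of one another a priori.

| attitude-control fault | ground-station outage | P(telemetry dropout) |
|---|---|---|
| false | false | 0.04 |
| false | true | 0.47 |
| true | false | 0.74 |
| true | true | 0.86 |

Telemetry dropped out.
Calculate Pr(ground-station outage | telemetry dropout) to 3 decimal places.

P(telemetry dropout) = 0.04*0.641*0.709 + 0.47*0.641*0.291 + 0.74*0.359*0.709 + 0.86*0.359*0.291 = 0.018179 + 0.087670 + 0.188353 + 0.089843 = 0.384045
Of this, 0.177513 comes from 0.087670 + 0.089843 (the ground-station outage=true cases).
So P(ground-station outage | telemetry dropout) = 0.177513/0.384045 ≈ 0.462.

Pr(ground-station outage | telemetry dropout) ≈ 0.462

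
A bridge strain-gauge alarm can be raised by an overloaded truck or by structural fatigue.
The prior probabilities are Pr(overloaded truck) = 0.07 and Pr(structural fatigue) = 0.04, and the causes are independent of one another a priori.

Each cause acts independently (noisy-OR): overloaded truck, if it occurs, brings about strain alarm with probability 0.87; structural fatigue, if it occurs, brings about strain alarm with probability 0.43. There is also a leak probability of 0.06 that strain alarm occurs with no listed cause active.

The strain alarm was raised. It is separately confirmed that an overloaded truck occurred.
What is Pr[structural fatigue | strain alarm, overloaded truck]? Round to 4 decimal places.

Pr[structural fatigue | strain alarm, overloaded truck] ≈ 0.0423

Under noisy-OR, P(strain alarm | causes) = 1 − (1−0.06)·∏(1−qᵢ) over the active causes.
Numerator (weight on configurations with structural fatigue): 0.930346·0.04 = 0.037214
Denominator P(strain alarm | overloaded truck): 0.8778·0.96 + 0.930346·0.04 = 0.879902
P(structural fatigue | strain alarm, overloaded truck) = 0.037214/0.879902 ≈ 0.0423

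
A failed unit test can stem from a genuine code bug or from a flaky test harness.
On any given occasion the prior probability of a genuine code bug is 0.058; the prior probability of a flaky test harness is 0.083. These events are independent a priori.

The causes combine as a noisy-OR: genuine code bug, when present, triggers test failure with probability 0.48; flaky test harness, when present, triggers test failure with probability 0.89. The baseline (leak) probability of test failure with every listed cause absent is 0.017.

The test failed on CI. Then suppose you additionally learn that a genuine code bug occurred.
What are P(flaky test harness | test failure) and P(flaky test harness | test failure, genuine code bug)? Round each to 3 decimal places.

P(flaky test harness | test failure) ≈ 0.646; P(flaky test harness | test failure, genuine code bug) ≈ 0.149

Under noisy-OR, P(test failure | causes) = 1 − (1−0.017)·∏(1−qᵢ) over the active causes.
Sum P(test failure|·) weighted by the priors over the 4 (genuine code bug, flaky test harness) configurations:
  P(test failure) = 0.017*0.942*0.917 + 0.89187*0.942*0.083 + 0.48884*0.058*0.917 + 0.943772*0.058*0.083
        = 0.014685 + 0.069732 + 0.025999 + 0.004543 = 0.114959
Configurations with flaky test harness contribute 0.074275, so
  P(flaky test harness | test failure) = 0.074275 / 0.114959 ≈ 0.646

Now also conditioning on genuine code bug=true:
P(test failure | genuine code bug) = 0.48884·0.917 + 0.943772·0.083 = 0.448266 + 0.078333 = 0.526599
Restricting to configurations with flaky test harness present: 0.943772·0.083 = 0.078333.
Hence the posterior is 0.078333/0.526599 ≈ 0.149.
This is intercausal reasoning (explaining away): once genuine code bug accounts for the test failure, flaky test harness becomes less likely.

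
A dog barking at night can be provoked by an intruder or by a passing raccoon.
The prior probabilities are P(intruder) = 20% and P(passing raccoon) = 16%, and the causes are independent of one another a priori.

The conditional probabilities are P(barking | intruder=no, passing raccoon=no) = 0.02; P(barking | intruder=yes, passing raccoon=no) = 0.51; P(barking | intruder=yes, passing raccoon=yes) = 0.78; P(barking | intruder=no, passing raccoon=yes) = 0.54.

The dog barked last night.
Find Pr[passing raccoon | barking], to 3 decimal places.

Pr[passing raccoon | barking] ≈ 0.487

By total probability over the 4 (intruder, passing raccoon) configurations:
  P(barking) = 0.02×0.8×0.84 + 0.54×0.8×0.16 + 0.51×0.2×0.84 + 0.78×0.2×0.16
        = 0.013440 + 0.069120 + 0.085680 + 0.024960 = 0.193200
The terms with passing raccoon present sum to 0.094080, so
  P(passing raccoon | barking) = 0.094080 / 0.193200 ≈ 0.487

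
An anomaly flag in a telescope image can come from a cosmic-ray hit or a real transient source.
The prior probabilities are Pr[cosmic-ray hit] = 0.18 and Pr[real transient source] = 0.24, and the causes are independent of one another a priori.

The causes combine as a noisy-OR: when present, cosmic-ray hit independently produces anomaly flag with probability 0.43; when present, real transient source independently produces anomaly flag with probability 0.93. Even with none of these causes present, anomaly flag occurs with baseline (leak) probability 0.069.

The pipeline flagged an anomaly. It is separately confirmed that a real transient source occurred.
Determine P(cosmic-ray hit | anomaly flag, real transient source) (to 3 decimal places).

Under noisy-OR, P(anomaly flag | causes) = 1 − (1−0.069)·∏(1−qᵢ) over the active causes.
Sum P(anomaly flag|·) weighted by the priors over both values of cosmic-ray hit:
  P(anomaly flag | real transient source) = 0.93483·0.82 + 0.962853·0.18
        = 0.766561 + 0.173314 = 0.939875
Configurations with cosmic-ray hit contribute 0.173314, so
  P(cosmic-ray hit | anomaly flag, real transient source) = 0.173314 / 0.939875 ≈ 0.184

P(cosmic-ray hit | anomaly flag, real transient source) ≈ 0.184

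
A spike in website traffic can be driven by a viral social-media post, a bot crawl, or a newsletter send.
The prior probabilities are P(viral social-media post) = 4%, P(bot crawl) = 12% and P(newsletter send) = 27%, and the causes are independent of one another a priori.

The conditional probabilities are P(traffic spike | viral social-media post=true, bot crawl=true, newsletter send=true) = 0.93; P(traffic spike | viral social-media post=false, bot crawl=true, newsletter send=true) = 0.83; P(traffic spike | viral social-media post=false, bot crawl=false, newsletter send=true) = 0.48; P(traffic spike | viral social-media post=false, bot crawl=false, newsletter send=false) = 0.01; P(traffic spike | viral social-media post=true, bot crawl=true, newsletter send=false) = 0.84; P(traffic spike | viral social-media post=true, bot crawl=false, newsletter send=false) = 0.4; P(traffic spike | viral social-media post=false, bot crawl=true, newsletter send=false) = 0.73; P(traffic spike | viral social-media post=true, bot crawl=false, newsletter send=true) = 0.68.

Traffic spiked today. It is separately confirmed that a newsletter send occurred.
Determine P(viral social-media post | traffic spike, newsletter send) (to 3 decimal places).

P(viral social-media post | traffic spike, newsletter send) ≈ 0.054

Sum P(traffic spike|·) weighted by the priors over the 4 (viral social-media post, bot crawl) configurations:
  P(traffic spike | newsletter send) = 0.48*0.96*0.88 + 0.83*0.96*0.12 + 0.68*0.04*0.88 + 0.93*0.04*0.12
        = 0.405504 + 0.095616 + 0.023936 + 0.004464 = 0.529520
Keeping only the viral social-media post-present terms gives 0.028400, so
  P(viral social-media post | traffic spike, newsletter send) = 0.028400 / 0.529520 ≈ 0.054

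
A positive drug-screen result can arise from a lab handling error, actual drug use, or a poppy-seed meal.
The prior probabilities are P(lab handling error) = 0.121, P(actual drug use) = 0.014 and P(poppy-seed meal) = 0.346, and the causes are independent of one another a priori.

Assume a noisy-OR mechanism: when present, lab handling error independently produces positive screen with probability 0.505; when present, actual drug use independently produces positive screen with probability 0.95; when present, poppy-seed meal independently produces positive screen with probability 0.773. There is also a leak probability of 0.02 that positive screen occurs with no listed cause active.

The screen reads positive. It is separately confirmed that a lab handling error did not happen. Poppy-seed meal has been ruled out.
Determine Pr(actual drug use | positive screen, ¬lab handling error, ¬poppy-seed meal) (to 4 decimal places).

Pr(actual drug use | positive screen, ¬lab handling error, ¬poppy-seed meal) ≈ 0.4030

Under noisy-OR, P(positive screen | causes) = 1 − (1−0.02)·∏(1−qᵢ) over the active causes.
P(positive screen | ¬lab handling error, ¬poppy-seed meal) = 0.02×0.986 + 0.951×0.014 = 0.019720 + 0.013314 = 0.033034
Of this, 0.013314 comes from 0.951×0.014 (the actual drug use=true cases).
Hence the posterior is 0.013314/0.033034 ≈ 0.4030.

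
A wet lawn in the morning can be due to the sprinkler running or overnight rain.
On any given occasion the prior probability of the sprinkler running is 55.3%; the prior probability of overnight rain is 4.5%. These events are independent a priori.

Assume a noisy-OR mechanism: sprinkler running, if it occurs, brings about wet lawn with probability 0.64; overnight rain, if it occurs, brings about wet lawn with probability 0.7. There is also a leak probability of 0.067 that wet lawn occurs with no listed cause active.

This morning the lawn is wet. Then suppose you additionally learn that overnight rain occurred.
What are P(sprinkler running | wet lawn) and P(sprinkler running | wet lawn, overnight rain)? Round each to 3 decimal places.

Under noisy-OR, P(wet lawn | causes) = 1 − (1−0.067)·∏(1−qᵢ) over the active causes.
P(wet lawn) = 0.067·0.447·0.955 + 0.7201·0.447·0.045 + 0.66412·0.553·0.955 + 0.899236·0.553·0.045 = 0.028601 + 0.014485 + 0.350732 + 0.022377 = 0.416195
Restricting to configurations with sprinkler running present: 0.350732 + 0.022377 = 0.373109.
So P(sprinkler running | wet lawn) = 0.373109/0.416195 ≈ 0.896.

Now also conditioning on overnight rain=true:
P(wet lawn | overnight rain) = 0.7201·0.447 + 0.899236·0.553 = 0.321885 + 0.497278 = 0.819163
Of this, 0.497278 comes from 0.899236·0.553 (the sprinkler running=true cases).
Hence the posterior is 0.497278/0.819163 ≈ 0.607.
The drop from 0.896 to 0.607 is the explaining-away (discounting) effect.

P(sprinkler running | wet lawn) ≈ 0.896; P(sprinkler running | wet lawn, overnight rain) ≈ 0.607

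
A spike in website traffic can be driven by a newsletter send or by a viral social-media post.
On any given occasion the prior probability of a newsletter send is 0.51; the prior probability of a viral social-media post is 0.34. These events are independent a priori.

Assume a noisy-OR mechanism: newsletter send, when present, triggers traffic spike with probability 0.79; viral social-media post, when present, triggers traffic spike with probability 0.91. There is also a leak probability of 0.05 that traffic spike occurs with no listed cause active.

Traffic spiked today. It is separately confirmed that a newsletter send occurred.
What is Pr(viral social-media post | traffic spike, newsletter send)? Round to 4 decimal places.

Under noisy-OR, P(traffic spike | causes) = 1 − (1−0.05)·∏(1−qᵢ) over the active causes.
Sum P(traffic spike|·) weighted by the priors over both values of viral social-media post:
  P(traffic spike | newsletter send) = 0.8005·0.66 + 0.982045·0.34
        = 0.528330 + 0.333895 = 0.862225
Configurations with viral social-media post contribute 0.333895, so
  P(viral social-media post | traffic spike, newsletter send) = 0.333895 / 0.862225 ≈ 0.3872

Pr(viral social-media post | traffic spike, newsletter send) ≈ 0.3872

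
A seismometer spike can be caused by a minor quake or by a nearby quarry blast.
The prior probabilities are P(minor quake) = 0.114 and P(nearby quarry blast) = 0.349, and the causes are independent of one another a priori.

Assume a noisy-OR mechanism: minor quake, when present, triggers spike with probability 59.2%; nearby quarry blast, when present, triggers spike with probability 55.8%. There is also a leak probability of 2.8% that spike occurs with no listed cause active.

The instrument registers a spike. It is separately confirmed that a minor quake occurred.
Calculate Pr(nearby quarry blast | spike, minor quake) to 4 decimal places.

Pr(nearby quarry blast | spike, minor quake) ≈ 0.4229

Under noisy-OR, P(spike | causes) = 1 − (1−0.028)·∏(1−qᵢ) over the active causes.
For the numerator, keep only nearby quarry blast=true terms: 0.824713·0.349 = 0.287825
Denominator P(spike | minor quake): 0.603424·0.651 + 0.824713·0.349 = 0.680654
Posterior = 0.287825 / 0.680654 ≈ 0.4229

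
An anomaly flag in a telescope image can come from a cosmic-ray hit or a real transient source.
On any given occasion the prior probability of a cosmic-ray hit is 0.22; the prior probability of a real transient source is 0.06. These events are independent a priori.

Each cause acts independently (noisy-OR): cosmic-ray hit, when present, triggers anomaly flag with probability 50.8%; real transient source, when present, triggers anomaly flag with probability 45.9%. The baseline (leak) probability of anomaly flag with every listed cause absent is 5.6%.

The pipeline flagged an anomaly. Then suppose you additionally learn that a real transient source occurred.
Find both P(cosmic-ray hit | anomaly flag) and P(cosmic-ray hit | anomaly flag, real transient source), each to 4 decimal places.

P(cosmic-ray hit | anomaly flag) ≈ 0.6535; P(cosmic-ray hit | anomaly flag, real transient source) ≈ 0.3015

Under noisy-OR, P(anomaly flag | causes) = 1 − (1−0.056)·∏(1−qᵢ) over the active causes.
P(anomaly flag) = 0.056·0.78·0.94 + 0.489296·0.78·0.06 + 0.535552·0.22·0.94 + 0.748734·0.22·0.06 = 0.041059 + 0.022899 + 0.110752 + 0.009883 = 0.184593
The cosmic-ray hit-present share is 0.110752 + 0.009883 = 0.120635.
P(cosmic-ray hit | anomaly flag) = 0.120635 / 0.184593 ≈ 0.6535

With the extra evidence:
Weight on cosmic-ray hit=true, given the evidence: 0.748734*0.22 = 0.164721
Normalizer over all consistent configurations: 0.489296*0.78 + 0.748734*0.22 = 0.546372
P(cosmic-ray hit | anomaly flag, real transient source) = 0.164721/0.546372 ≈ 0.3015
Conditioning on real transient source lowers the posterior on cosmic-ray hit: the classic explaining-away effect in a common-effect structure.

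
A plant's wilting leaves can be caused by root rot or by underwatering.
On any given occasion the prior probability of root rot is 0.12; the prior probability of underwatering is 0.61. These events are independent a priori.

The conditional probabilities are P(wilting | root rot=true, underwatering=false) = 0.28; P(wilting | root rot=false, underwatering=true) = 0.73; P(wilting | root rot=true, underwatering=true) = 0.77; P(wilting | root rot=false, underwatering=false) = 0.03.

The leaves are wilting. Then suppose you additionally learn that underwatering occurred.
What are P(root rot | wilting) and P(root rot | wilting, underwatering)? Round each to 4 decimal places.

Numerator (weight on configurations with root rot): 0.013104 + 0.056364 = 0.069468
Normalizer over all consistent configurations: 0.03·0.88·0.39 + 0.73·0.88·0.61 + 0.28·0.12·0.39 + 0.77·0.12·0.61 = 0.471628
P(root rot | wilting) = 0.069468/0.471628 ≈ 0.1473

Now also conditioning on underwatering=true:
Numerator (weight on configurations with root rot): 0.77×0.12 = 0.092400
The normalizing constant is 0.73×0.88 + 0.77×0.12 = 0.734800
P(root rot | wilting, underwatering) = 0.092400/0.734800 ≈ 0.1257
— underwatering explains away the evidence for root rot.

P(root rot | wilting) ≈ 0.1473; P(root rot | wilting, underwatering) ≈ 0.1257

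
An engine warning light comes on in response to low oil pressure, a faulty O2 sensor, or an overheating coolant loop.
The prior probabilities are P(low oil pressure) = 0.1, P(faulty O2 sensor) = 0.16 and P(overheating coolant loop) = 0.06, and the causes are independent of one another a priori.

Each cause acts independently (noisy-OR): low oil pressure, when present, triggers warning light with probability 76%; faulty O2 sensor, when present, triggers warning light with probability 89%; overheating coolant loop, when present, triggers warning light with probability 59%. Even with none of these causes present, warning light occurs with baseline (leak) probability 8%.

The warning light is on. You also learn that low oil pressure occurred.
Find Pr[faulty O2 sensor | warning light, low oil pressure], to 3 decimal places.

Pr[faulty O2 sensor | warning light, low oil pressure] ≈ 0.191

Under noisy-OR, P(warning light | causes) = 1 − (1−0.08)·∏(1−qᵢ) over the active causes.
Numerator (weight on configurations with faulty O2 sensor): 0.146747 + 0.009504 = 0.156251
The normalizing constant is 0.7792×0.84×0.94 + 0.909472×0.84×0.06 + 0.975712×0.16×0.94 + 0.990042×0.16×0.06 = 0.817344
P(faulty O2 sensor | warning light, low oil pressure) = 0.156251/0.817344 ≈ 0.191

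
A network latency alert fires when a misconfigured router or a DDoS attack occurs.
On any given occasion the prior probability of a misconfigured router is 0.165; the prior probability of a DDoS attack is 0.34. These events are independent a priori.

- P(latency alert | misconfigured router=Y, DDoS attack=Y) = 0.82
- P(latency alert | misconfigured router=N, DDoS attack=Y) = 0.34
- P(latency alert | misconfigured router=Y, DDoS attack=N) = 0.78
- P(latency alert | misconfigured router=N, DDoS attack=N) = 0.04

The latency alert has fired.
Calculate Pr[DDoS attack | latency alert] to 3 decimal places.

Pr[DDoS attack | latency alert] ≈ 0.571

P(latency alert) = 0.04×0.835×0.66 + 0.34×0.835×0.34 + 0.78×0.165×0.66 + 0.82×0.165×0.34 = 0.022044 + 0.096526 + 0.084942 + 0.046002 = 0.249514
Of this, 0.142528 comes from 0.096526 + 0.046002 (the DDoS attack=true cases).
So P(DDoS attack | latency alert) = 0.142528/0.249514 ≈ 0.571.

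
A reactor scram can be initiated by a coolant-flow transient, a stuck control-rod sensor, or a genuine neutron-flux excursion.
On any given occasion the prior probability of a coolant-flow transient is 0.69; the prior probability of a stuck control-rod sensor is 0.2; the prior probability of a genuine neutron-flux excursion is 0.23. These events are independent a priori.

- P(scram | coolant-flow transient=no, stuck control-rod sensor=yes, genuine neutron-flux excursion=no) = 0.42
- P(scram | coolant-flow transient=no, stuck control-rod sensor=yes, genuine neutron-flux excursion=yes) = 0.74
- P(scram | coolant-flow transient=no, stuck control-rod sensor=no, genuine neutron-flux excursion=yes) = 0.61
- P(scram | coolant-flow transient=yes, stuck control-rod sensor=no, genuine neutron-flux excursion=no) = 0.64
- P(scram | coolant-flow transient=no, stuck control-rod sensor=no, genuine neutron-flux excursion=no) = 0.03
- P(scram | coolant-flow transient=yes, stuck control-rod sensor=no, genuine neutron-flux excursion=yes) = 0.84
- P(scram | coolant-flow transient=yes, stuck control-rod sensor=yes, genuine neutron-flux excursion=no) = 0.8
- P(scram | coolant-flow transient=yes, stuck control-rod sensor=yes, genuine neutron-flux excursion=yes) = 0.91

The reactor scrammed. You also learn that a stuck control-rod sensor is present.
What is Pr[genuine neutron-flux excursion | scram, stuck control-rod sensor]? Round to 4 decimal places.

Pr[genuine neutron-flux excursion | scram, stuck control-rod sensor] ≈ 0.2729

Numerator (weight on configurations with genuine neutron-flux excursion): 0.052762 + 0.144417 = 0.197179
Denominator P(scram | stuck control-rod sensor): 0.42×0.31×0.77 + 0.74×0.31×0.23 + 0.8×0.69×0.77 + 0.91×0.69×0.23 = 0.722473
P(genuine neutron-flux excursion | scram, stuck control-rod sensor) = 0.197179/0.722473 ≈ 0.2729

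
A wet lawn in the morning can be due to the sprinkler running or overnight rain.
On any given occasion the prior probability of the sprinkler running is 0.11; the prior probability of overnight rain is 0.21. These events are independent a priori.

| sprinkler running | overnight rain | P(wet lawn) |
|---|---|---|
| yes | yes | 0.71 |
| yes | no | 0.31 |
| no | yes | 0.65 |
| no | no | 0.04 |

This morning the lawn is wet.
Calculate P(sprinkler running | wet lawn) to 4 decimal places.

P(wet lawn) = 0.04*0.89*0.79 + 0.65*0.89*0.21 + 0.31*0.11*0.79 + 0.71*0.11*0.21 = 0.028124 + 0.121485 + 0.026939 + 0.016401 = 0.192949
The sprinkler running-present share is 0.026939 + 0.016401 = 0.043340.
P(sprinkler running | wet lawn) = 0.043340 / 0.192949 ≈ 0.2246

P(sprinkler running | wet lawn) ≈ 0.2246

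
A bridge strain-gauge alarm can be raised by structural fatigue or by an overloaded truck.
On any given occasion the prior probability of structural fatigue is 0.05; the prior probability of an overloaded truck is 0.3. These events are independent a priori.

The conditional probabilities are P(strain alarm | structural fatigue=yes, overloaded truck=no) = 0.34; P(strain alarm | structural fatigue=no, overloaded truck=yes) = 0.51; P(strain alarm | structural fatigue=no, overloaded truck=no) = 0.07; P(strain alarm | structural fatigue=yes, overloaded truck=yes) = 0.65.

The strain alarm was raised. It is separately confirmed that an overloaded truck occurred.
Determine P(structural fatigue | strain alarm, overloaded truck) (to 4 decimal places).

P(structural fatigue | strain alarm, overloaded truck) ≈ 0.0629

Sum P(strain alarm|·) weighted by the priors over both values of structural fatigue:
  P(strain alarm | overloaded truck) = 0.51*0.95 + 0.65*0.05
        = 0.484500 + 0.032500 = 0.517000
Configurations with structural fatigue contribute 0.032500, so
  P(structural fatigue | strain alarm, overloaded truck) = 0.032500 / 0.517000 ≈ 0.0629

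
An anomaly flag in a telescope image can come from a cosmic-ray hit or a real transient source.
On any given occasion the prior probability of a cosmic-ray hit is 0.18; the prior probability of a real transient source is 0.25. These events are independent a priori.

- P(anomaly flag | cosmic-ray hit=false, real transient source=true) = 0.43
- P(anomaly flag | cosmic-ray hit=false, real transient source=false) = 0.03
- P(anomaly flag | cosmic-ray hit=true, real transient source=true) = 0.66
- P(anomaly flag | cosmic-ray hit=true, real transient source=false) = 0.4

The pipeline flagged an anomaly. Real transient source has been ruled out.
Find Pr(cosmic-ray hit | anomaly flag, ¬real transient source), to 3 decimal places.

By total probability over both values of cosmic-ray hit:
  P(anomaly flag | ¬real transient source) = 0.03·0.82 + 0.4·0.18
        = 0.024600 + 0.072000 = 0.096600
Keeping only the cosmic-ray hit-present terms gives 0.072000, so
  P(cosmic-ray hit | anomaly flag, ¬real transient source) = 0.072000 / 0.096600 ≈ 0.745

Pr(cosmic-ray hit | anomaly flag, ¬real transient source) ≈ 0.745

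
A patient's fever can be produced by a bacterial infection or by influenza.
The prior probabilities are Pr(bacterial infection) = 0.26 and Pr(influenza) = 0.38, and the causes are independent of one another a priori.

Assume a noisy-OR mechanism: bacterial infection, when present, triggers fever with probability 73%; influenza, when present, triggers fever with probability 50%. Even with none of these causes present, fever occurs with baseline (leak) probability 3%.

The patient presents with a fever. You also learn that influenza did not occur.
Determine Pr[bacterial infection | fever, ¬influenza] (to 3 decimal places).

Pr[bacterial infection | fever, ¬influenza] ≈ 0.896

Under noisy-OR, P(fever | causes) = 1 − (1−0.03)·∏(1−qᵢ) over the active causes.
P(fever | ¬influenza) = 0.03×0.74 + 0.7381×0.26 = 0.022200 + 0.191906 = 0.214106
Restricting to configurations with bacterial infection present: 0.7381×0.26 = 0.191906.
P(bacterial infection | fever, ¬influenza) = 0.191906 / 0.214106 ≈ 0.896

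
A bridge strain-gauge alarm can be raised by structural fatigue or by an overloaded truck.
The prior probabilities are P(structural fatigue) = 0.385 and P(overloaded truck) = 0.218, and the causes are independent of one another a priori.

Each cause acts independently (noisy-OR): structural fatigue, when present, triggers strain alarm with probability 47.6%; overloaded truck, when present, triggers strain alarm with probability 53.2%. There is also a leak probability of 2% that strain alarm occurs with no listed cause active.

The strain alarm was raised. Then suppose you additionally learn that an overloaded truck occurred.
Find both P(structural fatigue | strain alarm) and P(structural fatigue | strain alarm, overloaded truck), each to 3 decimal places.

Under noisy-OR, P(strain alarm | causes) = 1 − (1−0.02)·∏(1−qᵢ) over the active causes.
For the numerator, keep only structural fatigue=true terms: 0.146465 + 0.063759 = 0.210224
The normalizing constant is 0.02×0.615×0.782 + 0.54136×0.615×0.218 + 0.48648×0.385×0.782 + 0.759673×0.385×0.218 = 0.292423
P(structural fatigue | strain alarm) = 0.210224/0.292423 ≈ 0.719

Now also conditioning on overloaded truck=true:
P(strain alarm | overloaded truck) = 0.54136*0.615 + 0.759673*0.385 = 0.332936 + 0.292474 = 0.625410
Of this, 0.292474 comes from 0.759673*0.385 (the structural fatigue=true cases).
P(structural fatigue | strain alarm, overloaded truck) = 0.292474 / 0.625410 ≈ 0.468
This is intercausal reasoning (explaining away): once overloaded truck accounts for the strain alarm, structural fatigue becomes less likely.

P(structural fatigue | strain alarm) ≈ 0.719; P(structural fatigue | strain alarm, overloaded truck) ≈ 0.468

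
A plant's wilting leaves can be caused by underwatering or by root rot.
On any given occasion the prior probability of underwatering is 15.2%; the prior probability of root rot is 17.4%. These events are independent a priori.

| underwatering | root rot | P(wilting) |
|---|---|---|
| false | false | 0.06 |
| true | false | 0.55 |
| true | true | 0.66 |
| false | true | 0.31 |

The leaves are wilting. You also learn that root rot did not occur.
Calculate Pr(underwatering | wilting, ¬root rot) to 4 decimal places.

Enumerate both values of underwatering and weight by the priors:
  P(wilting | ¬root rot) = 0.06*0.848 + 0.55*0.152
        = 0.050880 + 0.083600 = 0.134480
The terms with underwatering present sum to 0.083600, so
  P(underwatering | wilting, ¬root rot) = 0.083600 / 0.134480 ≈ 0.6217

Pr(underwatering | wilting, ¬root rot) ≈ 0.6217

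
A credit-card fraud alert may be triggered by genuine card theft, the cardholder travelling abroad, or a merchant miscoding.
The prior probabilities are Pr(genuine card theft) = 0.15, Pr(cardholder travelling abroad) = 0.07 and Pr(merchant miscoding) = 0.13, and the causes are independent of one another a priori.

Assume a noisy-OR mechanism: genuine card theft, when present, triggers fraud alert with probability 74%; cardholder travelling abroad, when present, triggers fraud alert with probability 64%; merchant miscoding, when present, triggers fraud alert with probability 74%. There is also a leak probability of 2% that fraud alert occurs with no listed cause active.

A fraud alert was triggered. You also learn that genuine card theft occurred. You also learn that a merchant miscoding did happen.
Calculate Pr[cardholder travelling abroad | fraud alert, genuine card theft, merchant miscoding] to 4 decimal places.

Pr[cardholder travelling abroad | fraud alert, genuine card theft, merchant miscoding] ≈ 0.0729

Under noisy-OR, P(fraud alert | causes) = 1 − (1−0.02)·∏(1−qᵢ) over the active causes.
For the numerator, keep only cardholder travelling abroad=true terms: 0.976151·0.07 = 0.068331
Normalizer over all consistent configurations: 0.933752·0.93 + 0.976151·0.07 = 0.936720
Posterior = 0.068331 / 0.936720 ≈ 0.0729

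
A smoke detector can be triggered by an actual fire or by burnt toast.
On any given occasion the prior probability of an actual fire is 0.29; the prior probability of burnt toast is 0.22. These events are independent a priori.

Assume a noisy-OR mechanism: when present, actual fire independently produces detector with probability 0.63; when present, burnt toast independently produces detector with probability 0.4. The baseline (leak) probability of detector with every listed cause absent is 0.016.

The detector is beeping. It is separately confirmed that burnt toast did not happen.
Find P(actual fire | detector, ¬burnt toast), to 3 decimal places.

Under noisy-OR, P(detector | causes) = 1 − (1−0.016)·∏(1−qᵢ) over the active causes.
Weight on actual fire=true, given the evidence: 0.63592×0.29 = 0.184417
Normalizer over all consistent configurations: 0.016×0.71 + 0.63592×0.29 = 0.195777
Posterior = 0.184417 / 0.195777 ≈ 0.942

P(actual fire | detector, ¬burnt toast) ≈ 0.942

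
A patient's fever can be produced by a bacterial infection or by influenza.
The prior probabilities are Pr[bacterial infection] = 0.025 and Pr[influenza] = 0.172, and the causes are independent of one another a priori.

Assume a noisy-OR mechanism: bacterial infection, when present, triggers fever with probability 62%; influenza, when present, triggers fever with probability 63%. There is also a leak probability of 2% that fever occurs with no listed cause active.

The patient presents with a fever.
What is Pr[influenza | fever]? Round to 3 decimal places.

Pr[influenza | fever] ≈ 0.791

Under noisy-OR, P(fever | causes) = 1 − (1−0.02)·∏(1−qᵢ) over the active causes.
Sum P(fever|·) weighted by the priors over the 4 (bacterial infection, influenza) configurations:
  P(fever) = 0.02×0.975×0.828 + 0.6374×0.975×0.172 + 0.6276×0.025×0.828 + 0.862212×0.025×0.172
        = 0.016146 + 0.106892 + 0.012991 + 0.003708 = 0.139737
The terms with influenza present sum to 0.110600, so
  P(influenza | fever) = 0.110600 / 0.139737 ≈ 0.791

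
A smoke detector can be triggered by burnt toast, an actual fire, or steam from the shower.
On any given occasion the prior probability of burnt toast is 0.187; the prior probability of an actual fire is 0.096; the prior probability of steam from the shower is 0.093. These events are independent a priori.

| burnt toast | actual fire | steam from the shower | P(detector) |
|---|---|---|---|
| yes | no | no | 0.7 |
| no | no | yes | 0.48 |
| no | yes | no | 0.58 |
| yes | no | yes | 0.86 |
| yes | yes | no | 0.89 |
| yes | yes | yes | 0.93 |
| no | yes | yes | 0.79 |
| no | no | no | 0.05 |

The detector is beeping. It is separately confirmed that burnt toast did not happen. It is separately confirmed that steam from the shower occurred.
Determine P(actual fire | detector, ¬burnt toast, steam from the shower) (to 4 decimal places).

P(actual fire | detector, ¬burnt toast, steam from the shower) ≈ 0.1488

P(detector | ¬burnt toast, steam from the shower) = 0.48·0.904 + 0.79·0.096 = 0.433920 + 0.075840 = 0.509760
Restricting to configurations with actual fire present: 0.79·0.096 = 0.075840.
So P(actual fire | detector, ¬burnt toast, steam from the shower) = 0.075840/0.509760 ≈ 0.1488.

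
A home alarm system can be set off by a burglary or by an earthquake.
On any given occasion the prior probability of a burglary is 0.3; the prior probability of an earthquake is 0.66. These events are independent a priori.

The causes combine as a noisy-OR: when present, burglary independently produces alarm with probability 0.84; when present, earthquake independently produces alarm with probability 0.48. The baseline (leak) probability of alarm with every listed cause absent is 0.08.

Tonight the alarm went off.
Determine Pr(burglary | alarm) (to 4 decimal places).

Under noisy-OR, P(alarm | causes) = 1 − (1−0.08)·∏(1−qᵢ) over the active causes.
Enumerate the 4 (burglary, earthquake) configurations and weight by the priors:
  P(alarm) = 0.08·0.7·0.34 + 0.5216·0.7·0.66 + 0.8528·0.3·0.34 + 0.923456·0.3·0.66
        = 0.019040 + 0.240979 + 0.086986 + 0.182844 = 0.529849
The terms with burglary present sum to 0.269830, so
  P(burglary | alarm) = 0.269830 / 0.529849 ≈ 0.5093

Pr(burglary | alarm) ≈ 0.5093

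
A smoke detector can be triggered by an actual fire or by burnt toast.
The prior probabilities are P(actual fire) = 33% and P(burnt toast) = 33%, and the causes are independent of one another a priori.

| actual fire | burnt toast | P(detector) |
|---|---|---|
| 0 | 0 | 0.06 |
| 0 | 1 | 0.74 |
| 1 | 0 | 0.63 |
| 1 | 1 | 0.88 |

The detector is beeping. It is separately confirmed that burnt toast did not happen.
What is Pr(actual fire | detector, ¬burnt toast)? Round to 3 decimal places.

Enumerate both values of actual fire and weight by the priors:
  P(detector | ¬burnt toast) = 0.06×0.67 + 0.63×0.33
        = 0.040200 + 0.207900 = 0.248100
Keeping only the actual fire-present terms gives 0.207900, so
  P(actual fire | detector, ¬burnt toast) = 0.207900 / 0.248100 ≈ 0.838

Pr(actual fire | detector, ¬burnt toast) ≈ 0.838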